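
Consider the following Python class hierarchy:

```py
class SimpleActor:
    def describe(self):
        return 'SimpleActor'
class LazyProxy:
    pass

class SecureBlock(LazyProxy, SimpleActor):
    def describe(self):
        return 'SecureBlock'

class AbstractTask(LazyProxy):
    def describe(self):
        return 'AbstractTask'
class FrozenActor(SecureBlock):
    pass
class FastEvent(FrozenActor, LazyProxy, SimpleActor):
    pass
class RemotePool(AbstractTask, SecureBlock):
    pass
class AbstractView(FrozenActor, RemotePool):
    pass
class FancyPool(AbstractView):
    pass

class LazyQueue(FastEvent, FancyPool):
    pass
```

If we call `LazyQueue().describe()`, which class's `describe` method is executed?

AbstractTask

L[LazyQueue] = LazyQueue + merge(L[FastEvent], L[FancyPool], [FastEvent FancyPool])
  take FastEvent:  [FastEvent FrozenActor SecureBlock LazyProxy SimpleActor object] + [FancyPool AbstractView FrozenActor RemotePool AbstractTask SecureBlock LazyProxy SimpleActor object] + [FastEvent FancyPool]
  take FancyPool:  [FrozenActor SecureBlock LazyProxy SimpleActor object] + [FancyPool AbstractView FrozenActor RemotePool AbstractTask SecureBlock LazyProxy SimpleActor object] + [FancyPool]
  take AbstractView:  [FrozenActor SecureBlock LazyProxy SimpleActor object] + [AbstractView FrozenActor RemotePool AbstractTask SecureBlock LazyProxy SimpleActor object]
  take FrozenActor:  [FrozenActor SecureBlock LazyProxy SimpleActor object] + [FrozenActor RemotePool AbstractTask SecureBlock LazyProxy SimpleActor object]
  take RemotePool:  [SecureBlock LazyProxy SimpleActor object] + [RemotePool AbstractTask SecureBlock LazyProxy SimpleActor object]
  take AbstractTask:  [SecureBlock LazyProxy SimpleActor object] + [AbstractTask SecureBlock LazyProxy SimpleActor object]
  take SecureBlock:  [SecureBlock LazyProxy SimpleActor object] + [SecureBlock LazyProxy SimpleActor object]
  take LazyProxy:  [LazyProxy SimpleActor object] + [LazyProxy SimpleActor object]
  take SimpleActor:  [SimpleActor object] + [SimpleActor object]
  take object:  [object] + [object]
MRO: LazyQueue FastEvent FancyPool AbstractView FrozenActor RemotePool AbstractTask SecureBlock LazyProxy SimpleActor object
describe is defined in: AbstractTask, SecureBlock, SimpleActor. First along the MRO is AbstractTask.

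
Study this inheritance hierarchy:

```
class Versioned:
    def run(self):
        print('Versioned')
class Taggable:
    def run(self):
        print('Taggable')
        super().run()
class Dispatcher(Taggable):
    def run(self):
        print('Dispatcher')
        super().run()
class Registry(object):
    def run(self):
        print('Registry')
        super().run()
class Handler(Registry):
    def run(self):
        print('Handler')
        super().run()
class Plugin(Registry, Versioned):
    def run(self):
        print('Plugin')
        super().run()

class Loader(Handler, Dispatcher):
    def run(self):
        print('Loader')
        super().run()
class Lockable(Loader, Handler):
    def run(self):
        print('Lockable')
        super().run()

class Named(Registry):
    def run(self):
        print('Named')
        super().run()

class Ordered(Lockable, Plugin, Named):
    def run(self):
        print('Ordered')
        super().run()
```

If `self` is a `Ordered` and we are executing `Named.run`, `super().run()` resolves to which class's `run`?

L[Ordered] = Ordered + merge(L[Lockable], L[Plugin], L[Named], [Lockable Plugin Named])
  take Lockable:  [Lockable Loader Handler Registry Dispatcher Taggable object] + [Plugin Registry Versioned object] + [Named Registry object] + [Lockable Plugin Named]
  take Loader:  [Loader Handler Registry Dispatcher Taggable object] + [Plugin Registry Versioned object] + [Named Registry object] + [Plugin Named]
  take Handler:  [Handler Registry Dispatcher Taggable object] + [Plugin Registry Versioned object] + [Named Registry object] + [Plugin Named]
  take Plugin:  [Registry Dispatcher Taggable object] + [Plugin Registry Versioned object] + [Named Registry object] + [Plugin Named]
  take Named:  [Registry Dispatcher Taggable object] + [Registry Versioned object] + [Named Registry object] + [Named]
  take Registry:  [Registry Dispatcher Taggable object] + [Registry Versioned object] + [Registry object]
  take Dispatcher:  [Dispatcher Taggable object] + [Versioned object] + [object]
  take Taggable:  [Taggable object] + [Versioned object] + [object]
  take Versioned:  [object] + [Versioned object] + [object]
  take object:  [object] + [object] + [object]
MRO: Ordered Lockable Loader Handler Plugin Named Registry Dispatcher Taggable Versioned object
super() in Named.run on a Ordered instance goes to the class after Named in Ordered's MRO: Registry.

Registry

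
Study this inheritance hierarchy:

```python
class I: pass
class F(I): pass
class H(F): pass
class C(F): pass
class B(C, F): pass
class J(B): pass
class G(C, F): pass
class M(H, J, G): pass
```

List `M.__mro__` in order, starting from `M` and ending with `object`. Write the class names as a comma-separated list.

M, H, J, B, G, C, F, I, object

L[M] = M + merge(L[H], L[J], L[G], [H J G])
  take H:  [H F I object] + [J B C F I object] + [G C F I object] + [H J G]
  take J:  [F I object] + [J B C F I object] + [G C F I object] + [J G]
  take B:  [F I object] + [B C F I object] + [G C F I object] + [G]
  take G:  [F I object] + [C F I object] + [G C F I object] + [G]
  take C:  [F I object] + [C F I object] + [C F I object]
  take F:  [F I object] + [F I object] + [F I object]
  take I:  [I object] + [I object] + [I object]
  take object:  [object] + [object] + [object]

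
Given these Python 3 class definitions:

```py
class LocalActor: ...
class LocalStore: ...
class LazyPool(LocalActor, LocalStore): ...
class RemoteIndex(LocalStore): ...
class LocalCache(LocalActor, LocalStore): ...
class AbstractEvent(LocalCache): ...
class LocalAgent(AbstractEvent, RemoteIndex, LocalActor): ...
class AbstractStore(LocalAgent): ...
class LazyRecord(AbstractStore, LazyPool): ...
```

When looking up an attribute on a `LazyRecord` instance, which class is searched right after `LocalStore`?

object

L[LazyRecord] = LazyRecord + merge(L[AbstractStore], L[LazyPool], [AbstractStore LazyPool])
  take AbstractStore:  [AbstractStore LocalAgent AbstractEvent LocalCache RemoteIndex LocalActor LocalStore object] + [LazyPool LocalActor LocalStore object] + [AbstractStore LazyPool]
  take LocalAgent:  [LocalAgent AbstractEvent LocalCache RemoteIndex LocalActor LocalStore object] + [LazyPool LocalActor LocalStore object] + [LazyPool]
  take AbstractEvent:  [AbstractEvent LocalCache RemoteIndex LocalActor LocalStore object] + [LazyPool LocalActor LocalStore object] + [LazyPool]
  take LocalCache:  [LocalCache RemoteIndex LocalActor LocalStore object] + [LazyPool LocalActor LocalStore object] + [LazyPool]
  take RemoteIndex:  [RemoteIndex LocalActor LocalStore object] + [LazyPool LocalActor LocalStore object] + [LazyPool]
  take LazyPool:  [LocalActor LocalStore object] + [LazyPool LocalActor LocalStore object] + [LazyPool]
  take LocalActor:  [LocalActor LocalStore object] + [LocalActor LocalStore object]
  take LocalStore:  [LocalStore object] + [LocalStore object]
  take object:  [object] + [object]
MRO: LazyRecord AbstractStore LocalAgent AbstractEvent LocalCache RemoteIndex LazyPool LocalActor LocalStore object
LocalStore is at position 8; next is object.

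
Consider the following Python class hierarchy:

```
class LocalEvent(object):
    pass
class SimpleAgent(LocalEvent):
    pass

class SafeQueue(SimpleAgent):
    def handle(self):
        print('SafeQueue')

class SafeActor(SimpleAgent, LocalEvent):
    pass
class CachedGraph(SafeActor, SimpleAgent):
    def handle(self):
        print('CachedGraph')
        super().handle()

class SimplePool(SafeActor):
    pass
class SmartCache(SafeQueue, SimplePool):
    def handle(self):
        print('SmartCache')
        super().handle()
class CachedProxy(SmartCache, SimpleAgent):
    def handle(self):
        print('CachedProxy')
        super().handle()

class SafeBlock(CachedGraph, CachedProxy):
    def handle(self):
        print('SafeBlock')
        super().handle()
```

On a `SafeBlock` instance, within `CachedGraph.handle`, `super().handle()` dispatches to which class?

L[SafeBlock] = SafeBlock + merge(L[CachedGraph], L[CachedProxy], [CachedGraph CachedProxy])
  take CachedGraph:  [CachedGraph SafeActor SimpleAgent LocalEvent object] + [CachedProxy SmartCache SafeQueue SimplePool SafeActor SimpleAgent LocalEvent object] + [CachedGraph CachedProxy]
  take CachedProxy:  [SafeActor SimpleAgent LocalEvent object] + [CachedProxy SmartCache SafeQueue SimplePool SafeActor SimpleAgent LocalEvent object] + [CachedProxy]
  take SmartCache:  [SafeActor SimpleAgent LocalEvent object] + [SmartCache SafeQueue SimplePool SafeActor SimpleAgent LocalEvent object]
  take SafeQueue:  [SafeActor SimpleAgent LocalEvent object] + [SafeQueue SimplePool SafeActor SimpleAgent LocalEvent object]
  take SimplePool:  [SafeActor SimpleAgent LocalEvent object] + [SimplePool SafeActor SimpleAgent LocalEvent object]
  take SafeActor:  [SafeActor SimpleAgent LocalEvent object] + [SafeActor SimpleAgent LocalEvent object]
  take SimpleAgent:  [SimpleAgent LocalEvent object] + [SimpleAgent LocalEvent object]
  take LocalEvent:  [LocalEvent object] + [LocalEvent object]
  take object:  [object] + [object]
MRO: SafeBlock CachedGraph CachedProxy SmartCache SafeQueue SimplePool SafeActor SimpleAgent LocalEvent object
super() in CachedGraph.handle on a SafeBlock instance goes to the class after CachedGraph in SafeBlock's MRO: CachedProxy.

CachedProxy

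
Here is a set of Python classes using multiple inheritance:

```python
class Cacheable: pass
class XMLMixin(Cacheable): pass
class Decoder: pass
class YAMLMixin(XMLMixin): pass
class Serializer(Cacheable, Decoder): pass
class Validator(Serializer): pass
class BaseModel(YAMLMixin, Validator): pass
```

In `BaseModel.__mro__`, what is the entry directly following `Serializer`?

L[BaseModel] = BaseModel + merge(L[YAMLMixin], L[Validator], [YAMLMixin Validator])
  take YAMLMixin:  [YAMLMixin XMLMixin Cacheable object] + [Validator Serializer Cacheable Decoder object] + [YAMLMixin Validator]
  take XMLMixin:  [XMLMixin Cacheable object] + [Validator Serializer Cacheable Decoder object] + [Validator]
  take Validator:  [Cacheable object] + [Validator Serializer Cacheable Decoder object] + [Validator]
  take Serializer:  [Cacheable object] + [Serializer Cacheable Decoder object]
  take Cacheable:  [Cacheable object] + [Cacheable Decoder object]
  take Decoder:  [object] + [Decoder object]
  take object:  [object] + [object]
MRO: BaseModel YAMLMixin XMLMixin Validator Serializer Cacheable Decoder object
Serializer is at position 4; next is Cacheable.

Cacheable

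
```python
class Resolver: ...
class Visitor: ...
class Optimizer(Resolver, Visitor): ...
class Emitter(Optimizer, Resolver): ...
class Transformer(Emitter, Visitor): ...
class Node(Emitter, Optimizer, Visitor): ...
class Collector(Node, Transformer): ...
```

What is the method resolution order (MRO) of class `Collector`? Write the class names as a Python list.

L[Collector] = Collector + merge(L[Node], L[Transformer], [Node Transformer])
  take Node:  [Node Emitter Optimizer Resolver Visitor object] + [Transformer Emitter Optimizer Resolver Visitor object] + [Node Transformer]
  take Transformer:  [Emitter Optimizer Resolver Visitor object] + [Transformer Emitter Optimizer Resolver Visitor object] + [Transformer]
  take Emitter:  [Emitter Optimizer Resolver Visitor object] + [Emitter Optimizer Resolver Visitor object]
  take Optimizer:  [Optimizer Resolver Visitor object] + [Optimizer Resolver Visitor object]
  take Resolver:  [Resolver Visitor object] + [Resolver Visitor object]
  take Visitor:  [Visitor object] + [Visitor object]
  take object:  [object] + [object]

[Collector, Node, Transformer, Emitter, Optimizer, Resolver, Visitor, object]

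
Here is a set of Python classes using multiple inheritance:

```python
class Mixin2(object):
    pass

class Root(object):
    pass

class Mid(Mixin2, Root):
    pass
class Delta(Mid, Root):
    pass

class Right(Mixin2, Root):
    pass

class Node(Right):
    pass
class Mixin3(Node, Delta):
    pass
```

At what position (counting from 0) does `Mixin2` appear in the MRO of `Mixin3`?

5

L[Mixin3] = Mixin3 + merge(L[Node], L[Delta], [Node Delta])
  take Node:  [Node Right Mixin2 Root object] + [Delta Mid Mixin2 Root object] + [Node Delta]
  take Right:  [Right Mixin2 Root object] + [Delta Mid Mixin2 Root object] + [Delta]
  take Delta:  [Mixin2 Root object] + [Delta Mid Mixin2 Root object] + [Delta]
  take Mid:  [Mixin2 Root object] + [Mid Mixin2 Root object]
  take Mixin2:  [Mixin2 Root object] + [Mixin2 Root object]
  take Root:  [Root object] + [Root object]
  take object:  [object] + [object]
MRO: Mixin3 Node Right Delta Mid Mixin2 Root object
Mixin2 sits at index 5.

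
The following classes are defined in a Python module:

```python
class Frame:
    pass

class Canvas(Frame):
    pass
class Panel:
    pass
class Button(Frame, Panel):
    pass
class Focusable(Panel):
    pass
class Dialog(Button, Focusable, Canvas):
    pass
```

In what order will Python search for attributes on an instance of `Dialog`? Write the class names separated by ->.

L[Dialog] = Dialog + merge(L[Button], L[Focusable], L[Canvas], [Button Focusable Canvas])
  take Button:  [Button Frame Panel object] + [Focusable Panel object] + [Canvas Frame object] + [Button Focusable Canvas]
  take Focusable:  [Frame Panel object] + [Focusable Panel object] + [Canvas Frame object] + [Focusable Canvas]
  take Canvas:  [Frame Panel object] + [Panel object] + [Canvas Frame object] + [Canvas]
  take Frame:  [Frame Panel object] + [Panel object] + [Frame object]
  take Panel:  [Panel object] + [Panel object] + [object]
  take object:  [object] + [object] + [object]

Dialog -> Button -> Focusable -> Canvas -> Frame -> Panel -> object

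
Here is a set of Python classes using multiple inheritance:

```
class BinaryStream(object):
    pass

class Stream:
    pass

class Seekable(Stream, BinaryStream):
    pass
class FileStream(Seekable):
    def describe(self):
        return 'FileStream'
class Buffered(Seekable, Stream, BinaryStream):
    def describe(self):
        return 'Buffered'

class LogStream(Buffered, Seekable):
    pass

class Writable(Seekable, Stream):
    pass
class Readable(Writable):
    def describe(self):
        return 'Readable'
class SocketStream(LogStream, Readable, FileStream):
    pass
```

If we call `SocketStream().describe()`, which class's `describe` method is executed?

L[SocketStream] = SocketStream + merge(L[LogStream], L[Readable], L[FileStream], [LogStream Readable FileStream])
  take LogStream:  [LogStream Buffered Seekable Stream BinaryStream object] + [Readable Writable Seekable Stream BinaryStream object] + [FileStream Seekable Stream BinaryStream object] + [LogStream Readable FileStream]
  take Buffered:  [Buffered Seekable Stream BinaryStream object] + [Readable Writable Seekable Stream BinaryStream object] + [FileStream Seekable Stream BinaryStream object] + [Readable FileStream]
  take Readable:  [Seekable Stream BinaryStream object] + [Readable Writable Seekable Stream BinaryStream object] + [FileStream Seekable Stream BinaryStream object] + [Readable FileStream]
  take Writable:  [Seekable Stream BinaryStream object] + [Writable Seekable Stream BinaryStream object] + [FileStream Seekable Stream BinaryStream object] + [FileStream]
  take FileStream:  [Seekable Stream BinaryStream object] + [Seekable Stream BinaryStream object] + [FileStream Seekable Stream BinaryStream object] + [FileStream]
  take Seekable:  [Seekable Stream BinaryStream object] + [Seekable Stream BinaryStream object] + [Seekable Stream BinaryStream object]
  take Stream:  [Stream BinaryStream object] + [Stream BinaryStream object] + [Stream BinaryStream object]
  take BinaryStream:  [BinaryStream object] + [BinaryStream object] + [BinaryStream object]
  take object:  [object] + [object] + [object]
MRO: SocketStream LogStream Buffered Readable Writable FileStream Seekable Stream BinaryStream object
describe is defined in: Buffered, FileStream, Readable. First along the MRO is Buffered.

Buffered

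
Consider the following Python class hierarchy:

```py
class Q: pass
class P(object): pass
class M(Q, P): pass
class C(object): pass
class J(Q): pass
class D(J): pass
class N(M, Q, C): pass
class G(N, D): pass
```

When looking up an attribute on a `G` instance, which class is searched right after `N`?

M

L[G] = G + merge(L[N], L[D], [N D])
  take N:  [N M Q P C object] + [D J Q object] + [N D]
  take M:  [M Q P C object] + [D J Q object] + [D]
  take D:  [Q P C object] + [D J Q object] + [D]
  take J:  [Q P C object] + [J Q object]
  take Q:  [Q P C object] + [Q object]
  take P:  [P C object] + [object]
  take C:  [C object] + [object]
  take object:  [object] + [object]
MRO: G N M D J Q P C object
N is at position 1; next is M.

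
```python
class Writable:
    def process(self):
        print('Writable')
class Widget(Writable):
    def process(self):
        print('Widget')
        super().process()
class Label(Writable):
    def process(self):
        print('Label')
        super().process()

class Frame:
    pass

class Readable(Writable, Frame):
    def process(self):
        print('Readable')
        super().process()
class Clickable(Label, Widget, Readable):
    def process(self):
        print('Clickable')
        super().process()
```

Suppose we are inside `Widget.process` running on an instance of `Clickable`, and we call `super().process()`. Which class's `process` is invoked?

Readable

L[Clickable] = Clickable + merge(L[Label], L[Widget], L[Readable], [Label Widget Readable])
  take Label:  [Label Writable object] + [Widget Writable object] + [Readable Writable Frame object] + [Label Widget Readable]
  take Widget:  [Writable object] + [Widget Writable object] + [Readable Writable Frame object] + [Widget Readable]
  take Readable:  [Writable object] + [Writable object] + [Readable Writable Frame object] + [Readable]
  take Writable:  [Writable object] + [Writable object] + [Writable Frame object]
  take Frame:  [object] + [object] + [Frame object]
  take object:  [object] + [object] + [object]
MRO: Clickable Label Widget Readable Writable Frame object
super() in Widget.process on a Clickable instance goes to the class after Widget in Clickable's MRO: Readable.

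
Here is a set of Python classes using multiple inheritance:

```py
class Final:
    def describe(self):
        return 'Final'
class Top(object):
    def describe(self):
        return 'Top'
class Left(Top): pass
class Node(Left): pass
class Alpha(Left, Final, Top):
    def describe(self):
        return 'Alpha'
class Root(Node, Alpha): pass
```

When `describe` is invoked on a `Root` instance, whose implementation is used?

L[Root] = Root + merge(L[Node], L[Alpha], [Node Alpha])
  take Node:  [Node Left Top object] + [Alpha Left Final Top object] + [Node Alpha]
  take Alpha:  [Left Top object] + [Alpha Left Final Top object] + [Alpha]
  take Left:  [Left Top object] + [Left Final Top object]
  take Final:  [Top object] + [Final Top object]
  take Top:  [Top object] + [Top object]
  take object:  [object] + [object]
MRO: Root Node Alpha Left Final Top object
describe is defined in: Alpha, Final, Top. First along the MRO is Alpha.

Alpha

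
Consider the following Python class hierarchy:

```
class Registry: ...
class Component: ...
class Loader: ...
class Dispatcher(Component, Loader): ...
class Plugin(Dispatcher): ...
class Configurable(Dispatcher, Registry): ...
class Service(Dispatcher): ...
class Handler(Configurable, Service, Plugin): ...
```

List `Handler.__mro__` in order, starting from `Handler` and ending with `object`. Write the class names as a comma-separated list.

Handler, Configurable, Service, Plugin, Dispatcher, Component, Loader, Registry, object

L[Handler] = Handler + merge(L[Configurable], L[Service], L[Plugin], [Configurable Service Plugin])
  take Configurable:  [Configurable Dispatcher Component Loader Registry object] + [Service Dispatcher Component Loader object] + [Plugin Dispatcher Component Loader object] + [Configurable Service Plugin]
  take Service:  [Dispatcher Component Loader Registry object] + [Service Dispatcher Component Loader object] + [Plugin Dispatcher Component Loader object] + [Service Plugin]
  take Plugin:  [Dispatcher Component Loader Registry object] + [Dispatcher Component Loader object] + [Plugin Dispatcher Component Loader object] + [Plugin]
  take Dispatcher:  [Dispatcher Component Loader Registry object] + [Dispatcher Component Loader object] + [Dispatcher Component Loader object]
  take Component:  [Component Loader Registry object] + [Component Loader object] + [Component Loader object]
  take Loader:  [Loader Registry object] + [Loader object] + [Loader object]
  take Registry:  [Registry object] + [object] + [object]
  take object:  [object] + [object] + [object]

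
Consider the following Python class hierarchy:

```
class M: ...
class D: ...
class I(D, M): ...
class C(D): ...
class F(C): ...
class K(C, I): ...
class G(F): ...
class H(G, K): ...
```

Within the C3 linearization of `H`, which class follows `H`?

G

L[H] = H + merge(L[G], L[K], [G K])
  take G:  [G F C D object] + [K C I D M object] + [G K]
  take F:  [F C D object] + [K C I D M object] + [K]
  take K:  [C D object] + [K C I D M object] + [K]
  take C:  [C D object] + [C I D M object]
  take I:  [D object] + [I D M object]
  take D:  [D object] + [D M object]
  take M:  [object] + [M object]
  take object:  [object] + [object]
MRO: H G F K C I D M object
H is at position 0; next is G.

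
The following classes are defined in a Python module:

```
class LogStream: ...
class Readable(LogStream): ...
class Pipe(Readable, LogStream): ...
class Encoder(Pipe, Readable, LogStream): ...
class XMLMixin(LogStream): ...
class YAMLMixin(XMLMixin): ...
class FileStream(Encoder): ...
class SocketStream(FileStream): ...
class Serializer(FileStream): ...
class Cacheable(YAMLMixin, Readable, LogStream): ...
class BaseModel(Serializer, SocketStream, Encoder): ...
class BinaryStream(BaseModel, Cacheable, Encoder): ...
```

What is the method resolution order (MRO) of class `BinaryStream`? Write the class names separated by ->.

L[BinaryStream] = BinaryStream + merge(L[BaseModel], L[Cacheable], L[Encoder], [BaseModel Cacheable Encoder])
  take BaseModel:  [BaseModel Serializer SocketStream FileStream Encoder Pipe Readable LogStream object] + [Cacheable YAMLMixin XMLMixin Readable LogStream object] + [Encoder Pipe Readable LogStream object] + [BaseModel Cacheable Encoder]
  take Serializer:  [Serializer SocketStream FileStream Encoder Pipe Readable LogStream object] + [Cacheable YAMLMixin XMLMixin Readable LogStream object] + [Encoder Pipe Readable LogStream object] + [Cacheable Encoder]
  take SocketStream:  [SocketStream FileStream Encoder Pipe Readable LogStream object] + [Cacheable YAMLMixin XMLMixin Readable LogStream object] + [Encoder Pipe Readable LogStream object] + [Cacheable Encoder]
  take FileStream:  [FileStream Encoder Pipe Readable LogStream object] + [Cacheable YAMLMixin XMLMixin Readable LogStream object] + [Encoder Pipe Readable LogStream object] + [Cacheable Encoder]
  take Cacheable:  [Encoder Pipe Readable LogStream object] + [Cacheable YAMLMixin XMLMixin Readable LogStream object] + [Encoder Pipe Readable LogStream object] + [Cacheable Encoder]
  take Encoder:  [Encoder Pipe Readable LogStream object] + [YAMLMixin XMLMixin Readable LogStream object] + [Encoder Pipe Readable LogStream object] + [Encoder]
  take Pipe:  [Pipe Readable LogStream object] + [YAMLMixin XMLMixin Readable LogStream object] + [Pipe Readable LogStream object]
  take YAMLMixin:  [Readable LogStream object] + [YAMLMixin XMLMixin Readable LogStream object] + [Readable LogStream object]
  take XMLMixin:  [Readable LogStream object] + [XMLMixin Readable LogStream object] + [Readable LogStream object]
  take Readable:  [Readable LogStream object] + [Readable LogStream object] + [Readable LogStream object]
  take LogStream:  [LogStream object] + [LogStream object] + [LogStream object]
  take object:  [object] + [object] + [object]

BinaryStream -> BaseModel -> Serializer -> SocketStream -> FileStream -> Cacheable -> Encoder -> Pipe -> YAMLMixin -> XMLMixin -> Readable -> LogStream -> object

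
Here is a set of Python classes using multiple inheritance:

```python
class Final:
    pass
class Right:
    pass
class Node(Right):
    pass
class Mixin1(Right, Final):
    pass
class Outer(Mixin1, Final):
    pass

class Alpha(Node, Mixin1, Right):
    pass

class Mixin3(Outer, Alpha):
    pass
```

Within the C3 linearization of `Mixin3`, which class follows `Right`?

Final

L[Mixin3] = Mixin3 + merge(L[Outer], L[Alpha], [Outer Alpha])
  take Outer:  [Outer Mixin1 Right Final object] + [Alpha Node Mixin1 Right Final object] + [Outer Alpha]
  take Alpha:  [Mixin1 Right Final object] + [Alpha Node Mixin1 Right Final object] + [Alpha]
  take Node:  [Mixin1 Right Final object] + [Node Mixin1 Right Final object]
  take Mixin1:  [Mixin1 Right Final object] + [Mixin1 Right Final object]
  take Right:  [Right Final object] + [Right Final object]
  take Final:  [Final object] + [Final object]
  take object:  [object] + [object]
MRO: Mixin3 Outer Alpha Node Mixin1 Right Final object
Right is at position 5; next is Final.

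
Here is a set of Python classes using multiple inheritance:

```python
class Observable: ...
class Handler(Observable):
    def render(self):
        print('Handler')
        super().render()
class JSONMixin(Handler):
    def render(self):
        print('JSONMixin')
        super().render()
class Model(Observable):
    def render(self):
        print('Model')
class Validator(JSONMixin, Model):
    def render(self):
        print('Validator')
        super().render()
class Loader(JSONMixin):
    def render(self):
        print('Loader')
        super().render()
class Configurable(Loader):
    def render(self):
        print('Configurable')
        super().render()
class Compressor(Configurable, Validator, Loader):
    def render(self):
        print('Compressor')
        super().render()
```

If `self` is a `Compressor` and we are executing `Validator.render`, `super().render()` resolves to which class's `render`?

L[Compressor] = Compressor + merge(L[Configurable], L[Validator], L[Loader], [Configurable Validator Loader])
  take Configurable:  [Configurable Loader JSONMixin Handler Observable object] + [Validator JSONMixin Handler Model Observable object] + [Loader JSONMixin Handler Observable object] + [Configurable Validator Loader]
  take Validator:  [Loader JSONMixin Handler Observable object] + [Validator JSONMixin Handler Model Observable object] + [Loader JSONMixin Handler Observable object] + [Validator Loader]
  take Loader:  [Loader JSONMixin Handler Observable object] + [JSONMixin Handler Model Observable object] + [Loader JSONMixin Handler Observable object] + [Loader]
  take JSONMixin:  [JSONMixin Handler Observable object] + [JSONMixin Handler Model Observable object] + [JSONMixin Handler Observable object]
  take Handler:  [Handler Observable object] + [Handler Model Observable object] + [Handler Observable object]
  take Model:  [Observable object] + [Model Observable object] + [Observable object]
  take Observable:  [Observable object] + [Observable object] + [Observable object]
  take object:  [object] + [object] + [object]
MRO: Compressor Configurable Validator Loader JSONMixin Handler Model Observable object
super() in Validator.render on a Compressor instance goes to the class after Validator in Compressor's MRO: Loader.

Loader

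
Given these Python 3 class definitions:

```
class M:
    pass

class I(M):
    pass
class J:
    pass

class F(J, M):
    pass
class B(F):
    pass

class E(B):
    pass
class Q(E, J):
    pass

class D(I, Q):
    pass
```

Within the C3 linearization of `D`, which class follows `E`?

B

L[D] = D + merge(L[I], L[Q], [I Q])
  take I:  [I M object] + [Q E B F J M object] + [I Q]
  take Q:  [M object] + [Q E B F J M object] + [Q]
  take E:  [M object] + [E B F J M object]
  take B:  [M object] + [B F J M object]
  take F:  [M object] + [F J M object]
  take J:  [M object] + [J M object]
  take M:  [M object] + [M object]
  take object:  [object] + [object]
MRO: D I Q E B F J M object
E is at position 3; next is B.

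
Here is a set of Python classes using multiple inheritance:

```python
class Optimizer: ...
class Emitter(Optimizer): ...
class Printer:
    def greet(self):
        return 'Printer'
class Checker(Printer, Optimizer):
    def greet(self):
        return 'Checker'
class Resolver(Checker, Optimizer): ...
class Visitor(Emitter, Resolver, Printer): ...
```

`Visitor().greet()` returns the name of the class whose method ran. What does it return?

Checker

L[Visitor] = Visitor + merge(L[Emitter], L[Resolver], L[Printer], [Emitter Resolver Printer])
  take Emitter:  [Emitter Optimizer object] + [Resolver Checker Printer Optimizer object] + [Printer object] + [Emitter Resolver Printer]
  take Resolver:  [Optimizer object] + [Resolver Checker Printer Optimizer object] + [Printer object] + [Resolver Printer]
  take Checker:  [Optimizer object] + [Checker Printer Optimizer object] + [Printer object] + [Printer]
  take Printer:  [Optimizer object] + [Printer Optimizer object] + [Printer object] + [Printer]
  take Optimizer:  [Optimizer object] + [Optimizer object] + [object]
  take object:  [object] + [object] + [object]
MRO: Visitor Emitter Resolver Checker Printer Optimizer object
greet is defined in: Checker, Printer. First along the MRO is Checker.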